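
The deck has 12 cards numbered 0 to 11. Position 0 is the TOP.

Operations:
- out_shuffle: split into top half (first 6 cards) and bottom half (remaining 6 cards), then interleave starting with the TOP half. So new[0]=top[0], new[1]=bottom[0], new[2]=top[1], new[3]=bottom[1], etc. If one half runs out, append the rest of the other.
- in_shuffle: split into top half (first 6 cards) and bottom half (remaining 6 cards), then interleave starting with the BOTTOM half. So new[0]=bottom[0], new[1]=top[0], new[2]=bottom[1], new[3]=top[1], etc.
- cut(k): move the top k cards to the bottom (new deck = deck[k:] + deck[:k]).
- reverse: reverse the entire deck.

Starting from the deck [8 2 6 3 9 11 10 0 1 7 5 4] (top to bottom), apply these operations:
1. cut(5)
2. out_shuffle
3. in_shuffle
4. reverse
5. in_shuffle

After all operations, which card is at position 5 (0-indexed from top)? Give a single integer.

After op 1 (cut(5)): [11 10 0 1 7 5 4 8 2 6 3 9]
After op 2 (out_shuffle): [11 4 10 8 0 2 1 6 7 3 5 9]
After op 3 (in_shuffle): [1 11 6 4 7 10 3 8 5 0 9 2]
After op 4 (reverse): [2 9 0 5 8 3 10 7 4 6 11 1]
After op 5 (in_shuffle): [10 2 7 9 4 0 6 5 11 8 1 3]
Position 5: card 0.

Answer: 0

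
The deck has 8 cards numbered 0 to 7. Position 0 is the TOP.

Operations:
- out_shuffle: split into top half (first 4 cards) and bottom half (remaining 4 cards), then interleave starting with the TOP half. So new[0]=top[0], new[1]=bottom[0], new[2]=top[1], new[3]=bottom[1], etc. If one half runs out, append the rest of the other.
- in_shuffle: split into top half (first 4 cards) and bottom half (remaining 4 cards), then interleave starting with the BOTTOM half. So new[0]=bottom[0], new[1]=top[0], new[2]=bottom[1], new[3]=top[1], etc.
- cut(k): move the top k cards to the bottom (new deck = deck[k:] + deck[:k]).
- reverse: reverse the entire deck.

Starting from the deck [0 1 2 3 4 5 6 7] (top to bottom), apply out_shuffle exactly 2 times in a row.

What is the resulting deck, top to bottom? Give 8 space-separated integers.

After op 1 (out_shuffle): [0 4 1 5 2 6 3 7]
After op 2 (out_shuffle): [0 2 4 6 1 3 5 7]

Answer: 0 2 4 6 1 3 5 7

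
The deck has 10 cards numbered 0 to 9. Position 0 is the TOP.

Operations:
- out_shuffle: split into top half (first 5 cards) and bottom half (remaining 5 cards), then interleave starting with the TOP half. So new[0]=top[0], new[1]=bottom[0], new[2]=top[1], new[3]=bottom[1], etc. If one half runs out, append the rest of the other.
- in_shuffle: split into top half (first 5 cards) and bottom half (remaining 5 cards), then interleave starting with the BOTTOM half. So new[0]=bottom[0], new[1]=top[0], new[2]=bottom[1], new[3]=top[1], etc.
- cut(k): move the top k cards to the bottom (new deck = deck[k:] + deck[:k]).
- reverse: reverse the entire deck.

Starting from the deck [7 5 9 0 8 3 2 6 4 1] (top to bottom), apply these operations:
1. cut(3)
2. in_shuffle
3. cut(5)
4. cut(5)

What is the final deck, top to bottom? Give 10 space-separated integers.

Answer: 4 0 1 8 7 3 5 2 9 6

Derivation:
After op 1 (cut(3)): [0 8 3 2 6 4 1 7 5 9]
After op 2 (in_shuffle): [4 0 1 8 7 3 5 2 9 6]
After op 3 (cut(5)): [3 5 2 9 6 4 0 1 8 7]
After op 4 (cut(5)): [4 0 1 8 7 3 5 2 9 6]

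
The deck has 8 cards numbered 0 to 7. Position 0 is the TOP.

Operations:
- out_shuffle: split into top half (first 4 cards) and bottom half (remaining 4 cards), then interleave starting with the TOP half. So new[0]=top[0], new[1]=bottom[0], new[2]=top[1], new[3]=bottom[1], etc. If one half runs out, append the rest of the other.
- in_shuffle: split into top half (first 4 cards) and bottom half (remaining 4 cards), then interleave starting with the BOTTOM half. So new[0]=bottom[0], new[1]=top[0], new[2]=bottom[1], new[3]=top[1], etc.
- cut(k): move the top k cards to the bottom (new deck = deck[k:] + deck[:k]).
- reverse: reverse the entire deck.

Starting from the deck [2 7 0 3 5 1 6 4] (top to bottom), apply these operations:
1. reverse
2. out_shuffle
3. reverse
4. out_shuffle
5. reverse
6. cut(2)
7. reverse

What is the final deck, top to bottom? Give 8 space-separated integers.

After op 1 (reverse): [4 6 1 5 3 0 7 2]
After op 2 (out_shuffle): [4 3 6 0 1 7 5 2]
After op 3 (reverse): [2 5 7 1 0 6 3 4]
After op 4 (out_shuffle): [2 0 5 6 7 3 1 4]
After op 5 (reverse): [4 1 3 7 6 5 0 2]
After op 6 (cut(2)): [3 7 6 5 0 2 4 1]
After op 7 (reverse): [1 4 2 0 5 6 7 3]

Answer: 1 4 2 0 5 6 7 3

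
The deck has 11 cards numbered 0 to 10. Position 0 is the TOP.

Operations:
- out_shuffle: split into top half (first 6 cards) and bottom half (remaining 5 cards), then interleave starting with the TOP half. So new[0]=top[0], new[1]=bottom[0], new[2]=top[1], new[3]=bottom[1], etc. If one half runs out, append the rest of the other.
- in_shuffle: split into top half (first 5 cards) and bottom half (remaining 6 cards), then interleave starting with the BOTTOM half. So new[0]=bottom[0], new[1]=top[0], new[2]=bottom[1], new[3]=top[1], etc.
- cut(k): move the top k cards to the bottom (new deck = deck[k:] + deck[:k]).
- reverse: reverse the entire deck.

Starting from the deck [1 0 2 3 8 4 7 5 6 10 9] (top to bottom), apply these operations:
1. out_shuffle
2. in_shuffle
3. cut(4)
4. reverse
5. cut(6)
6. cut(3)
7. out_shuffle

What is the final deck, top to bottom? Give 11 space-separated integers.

After op 1 (out_shuffle): [1 7 0 5 2 6 3 10 8 9 4]
After op 2 (in_shuffle): [6 1 3 7 10 0 8 5 9 2 4]
After op 3 (cut(4)): [10 0 8 5 9 2 4 6 1 3 7]
After op 4 (reverse): [7 3 1 6 4 2 9 5 8 0 10]
After op 5 (cut(6)): [9 5 8 0 10 7 3 1 6 4 2]
After op 6 (cut(3)): [0 10 7 3 1 6 4 2 9 5 8]
After op 7 (out_shuffle): [0 4 10 2 7 9 3 5 1 8 6]

Answer: 0 4 10 2 7 9 3 5 1 8 6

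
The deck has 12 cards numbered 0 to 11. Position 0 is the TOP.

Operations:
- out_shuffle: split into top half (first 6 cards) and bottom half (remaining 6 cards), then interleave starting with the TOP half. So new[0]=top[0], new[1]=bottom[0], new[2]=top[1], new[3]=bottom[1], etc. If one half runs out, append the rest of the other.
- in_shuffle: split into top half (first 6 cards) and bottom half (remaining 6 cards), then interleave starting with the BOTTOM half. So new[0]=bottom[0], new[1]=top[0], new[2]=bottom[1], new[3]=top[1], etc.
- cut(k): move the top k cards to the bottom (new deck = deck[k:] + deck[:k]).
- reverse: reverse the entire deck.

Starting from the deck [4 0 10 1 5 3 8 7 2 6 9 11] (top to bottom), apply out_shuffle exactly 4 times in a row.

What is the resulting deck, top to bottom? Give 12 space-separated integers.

After op 1 (out_shuffle): [4 8 0 7 10 2 1 6 5 9 3 11]
After op 2 (out_shuffle): [4 1 8 6 0 5 7 9 10 3 2 11]
After op 3 (out_shuffle): [4 7 1 9 8 10 6 3 0 2 5 11]
After op 4 (out_shuffle): [4 6 7 3 1 0 9 2 8 5 10 11]

Answer: 4 6 7 3 1 0 9 2 8 5 10 11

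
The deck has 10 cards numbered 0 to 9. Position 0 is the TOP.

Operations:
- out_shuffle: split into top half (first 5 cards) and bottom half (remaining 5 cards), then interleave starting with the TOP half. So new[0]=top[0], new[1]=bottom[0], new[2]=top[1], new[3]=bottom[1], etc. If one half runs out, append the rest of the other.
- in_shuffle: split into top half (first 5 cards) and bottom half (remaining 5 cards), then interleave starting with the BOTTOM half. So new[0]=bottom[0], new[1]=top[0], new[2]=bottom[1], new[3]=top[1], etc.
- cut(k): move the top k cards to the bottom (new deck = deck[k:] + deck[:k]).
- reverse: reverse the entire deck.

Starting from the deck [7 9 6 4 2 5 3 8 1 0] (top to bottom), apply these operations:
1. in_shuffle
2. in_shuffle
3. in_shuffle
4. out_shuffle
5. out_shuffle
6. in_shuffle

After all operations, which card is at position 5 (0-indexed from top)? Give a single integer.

Answer: 1

Derivation:
After op 1 (in_shuffle): [5 7 3 9 8 6 1 4 0 2]
After op 2 (in_shuffle): [6 5 1 7 4 3 0 9 2 8]
After op 3 (in_shuffle): [3 6 0 5 9 1 2 7 8 4]
After op 4 (out_shuffle): [3 1 6 2 0 7 5 8 9 4]
After op 5 (out_shuffle): [3 7 1 5 6 8 2 9 0 4]
After op 6 (in_shuffle): [8 3 2 7 9 1 0 5 4 6]
Position 5: card 1.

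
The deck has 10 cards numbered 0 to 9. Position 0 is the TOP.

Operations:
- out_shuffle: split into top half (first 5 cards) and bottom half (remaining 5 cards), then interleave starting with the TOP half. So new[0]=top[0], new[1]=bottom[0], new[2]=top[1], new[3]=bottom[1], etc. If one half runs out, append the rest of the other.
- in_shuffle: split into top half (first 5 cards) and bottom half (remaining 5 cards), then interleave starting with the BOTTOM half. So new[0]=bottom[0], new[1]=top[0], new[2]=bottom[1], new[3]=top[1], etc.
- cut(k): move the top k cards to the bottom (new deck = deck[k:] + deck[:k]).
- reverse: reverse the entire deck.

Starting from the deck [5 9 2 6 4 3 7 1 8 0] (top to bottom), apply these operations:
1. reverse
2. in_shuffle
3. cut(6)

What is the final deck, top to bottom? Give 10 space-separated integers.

Answer: 9 7 5 3 4 0 6 8 2 1

Derivation:
After op 1 (reverse): [0 8 1 7 3 4 6 2 9 5]
After op 2 (in_shuffle): [4 0 6 8 2 1 9 7 5 3]
After op 3 (cut(6)): [9 7 5 3 4 0 6 8 2 1]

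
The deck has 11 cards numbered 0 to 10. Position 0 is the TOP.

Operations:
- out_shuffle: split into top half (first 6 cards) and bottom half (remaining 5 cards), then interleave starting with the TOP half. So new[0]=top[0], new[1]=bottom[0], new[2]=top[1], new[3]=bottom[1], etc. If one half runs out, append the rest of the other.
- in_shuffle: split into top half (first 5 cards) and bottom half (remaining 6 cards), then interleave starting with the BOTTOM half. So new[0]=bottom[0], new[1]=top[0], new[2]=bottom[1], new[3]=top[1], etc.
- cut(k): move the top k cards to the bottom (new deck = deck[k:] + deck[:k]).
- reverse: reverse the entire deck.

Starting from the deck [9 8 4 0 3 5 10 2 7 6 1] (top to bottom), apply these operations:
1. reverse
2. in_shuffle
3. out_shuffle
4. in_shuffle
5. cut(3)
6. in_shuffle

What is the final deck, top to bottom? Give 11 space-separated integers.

After op 1 (reverse): [1 6 7 2 10 5 3 0 4 8 9]
After op 2 (in_shuffle): [5 1 3 6 0 7 4 2 8 10 9]
After op 3 (out_shuffle): [5 4 1 2 3 8 6 10 0 9 7]
After op 4 (in_shuffle): [8 5 6 4 10 1 0 2 9 3 7]
After op 5 (cut(3)): [4 10 1 0 2 9 3 7 8 5 6]
After op 6 (in_shuffle): [9 4 3 10 7 1 8 0 5 2 6]

Answer: 9 4 3 10 7 1 8 0 5 2 6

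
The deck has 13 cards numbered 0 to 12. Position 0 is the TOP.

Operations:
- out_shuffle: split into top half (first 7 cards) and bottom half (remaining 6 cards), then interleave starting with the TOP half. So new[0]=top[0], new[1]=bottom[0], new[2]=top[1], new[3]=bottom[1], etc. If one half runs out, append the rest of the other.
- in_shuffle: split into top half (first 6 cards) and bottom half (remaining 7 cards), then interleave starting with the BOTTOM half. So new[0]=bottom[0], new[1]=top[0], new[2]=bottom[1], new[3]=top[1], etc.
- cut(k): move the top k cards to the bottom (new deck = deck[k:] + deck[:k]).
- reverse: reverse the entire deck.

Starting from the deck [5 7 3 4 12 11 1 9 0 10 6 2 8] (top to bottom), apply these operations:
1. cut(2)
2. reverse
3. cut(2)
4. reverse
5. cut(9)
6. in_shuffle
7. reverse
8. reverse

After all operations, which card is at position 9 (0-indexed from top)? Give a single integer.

After op 1 (cut(2)): [3 4 12 11 1 9 0 10 6 2 8 5 7]
After op 2 (reverse): [7 5 8 2 6 10 0 9 1 11 12 4 3]
After op 3 (cut(2)): [8 2 6 10 0 9 1 11 12 4 3 7 5]
After op 4 (reverse): [5 7 3 4 12 11 1 9 0 10 6 2 8]
After op 5 (cut(9)): [10 6 2 8 5 7 3 4 12 11 1 9 0]
After op 6 (in_shuffle): [3 10 4 6 12 2 11 8 1 5 9 7 0]
After op 7 (reverse): [0 7 9 5 1 8 11 2 12 6 4 10 3]
After op 8 (reverse): [3 10 4 6 12 2 11 8 1 5 9 7 0]
Position 9: card 5.

Answer: 5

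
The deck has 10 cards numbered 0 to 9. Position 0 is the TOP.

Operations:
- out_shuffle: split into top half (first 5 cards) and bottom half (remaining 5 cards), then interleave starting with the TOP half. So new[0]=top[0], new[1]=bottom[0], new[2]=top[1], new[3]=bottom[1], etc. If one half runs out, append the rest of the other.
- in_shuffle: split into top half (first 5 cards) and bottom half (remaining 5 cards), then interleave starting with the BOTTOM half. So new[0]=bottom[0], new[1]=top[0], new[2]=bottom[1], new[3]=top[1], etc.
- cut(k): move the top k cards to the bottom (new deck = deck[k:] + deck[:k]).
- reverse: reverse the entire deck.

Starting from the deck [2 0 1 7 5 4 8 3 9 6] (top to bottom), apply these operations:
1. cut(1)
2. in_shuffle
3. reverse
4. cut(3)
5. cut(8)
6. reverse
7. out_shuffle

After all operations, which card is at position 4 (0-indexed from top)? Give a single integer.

Answer: 0

Derivation:
After op 1 (cut(1)): [0 1 7 5 4 8 3 9 6 2]
After op 2 (in_shuffle): [8 0 3 1 9 7 6 5 2 4]
After op 3 (reverse): [4 2 5 6 7 9 1 3 0 8]
After op 4 (cut(3)): [6 7 9 1 3 0 8 4 2 5]
After op 5 (cut(8)): [2 5 6 7 9 1 3 0 8 4]
After op 6 (reverse): [4 8 0 3 1 9 7 6 5 2]
After op 7 (out_shuffle): [4 9 8 7 0 6 3 5 1 2]
Position 4: card 0.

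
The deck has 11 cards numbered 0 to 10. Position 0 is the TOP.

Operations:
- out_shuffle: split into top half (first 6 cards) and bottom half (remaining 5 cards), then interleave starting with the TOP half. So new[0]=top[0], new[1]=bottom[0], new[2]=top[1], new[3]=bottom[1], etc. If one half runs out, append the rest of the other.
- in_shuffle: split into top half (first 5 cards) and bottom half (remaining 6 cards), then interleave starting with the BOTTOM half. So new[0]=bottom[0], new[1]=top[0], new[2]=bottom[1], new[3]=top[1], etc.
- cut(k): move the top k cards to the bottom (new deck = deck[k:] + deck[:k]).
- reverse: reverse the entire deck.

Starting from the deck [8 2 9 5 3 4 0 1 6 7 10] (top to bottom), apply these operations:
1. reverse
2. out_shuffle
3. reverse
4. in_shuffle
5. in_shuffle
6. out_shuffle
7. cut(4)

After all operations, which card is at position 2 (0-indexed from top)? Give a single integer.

After op 1 (reverse): [10 7 6 1 0 4 3 5 9 2 8]
After op 2 (out_shuffle): [10 3 7 5 6 9 1 2 0 8 4]
After op 3 (reverse): [4 8 0 2 1 9 6 5 7 3 10]
After op 4 (in_shuffle): [9 4 6 8 5 0 7 2 3 1 10]
After op 5 (in_shuffle): [0 9 7 4 2 6 3 8 1 5 10]
After op 6 (out_shuffle): [0 3 9 8 7 1 4 5 2 10 6]
After op 7 (cut(4)): [7 1 4 5 2 10 6 0 3 9 8]
Position 2: card 4.

Answer: 4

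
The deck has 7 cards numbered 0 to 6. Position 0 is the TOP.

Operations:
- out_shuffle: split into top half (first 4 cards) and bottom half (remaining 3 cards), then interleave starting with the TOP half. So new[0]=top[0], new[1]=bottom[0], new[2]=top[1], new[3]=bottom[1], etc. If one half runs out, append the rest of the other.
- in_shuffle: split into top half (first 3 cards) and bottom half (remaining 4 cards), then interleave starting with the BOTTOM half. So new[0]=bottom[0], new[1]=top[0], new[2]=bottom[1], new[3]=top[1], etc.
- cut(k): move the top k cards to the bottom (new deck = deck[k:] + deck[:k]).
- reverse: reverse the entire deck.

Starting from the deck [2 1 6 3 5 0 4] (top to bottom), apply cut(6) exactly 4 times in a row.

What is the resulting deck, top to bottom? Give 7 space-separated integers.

Answer: 3 5 0 4 2 1 6

Derivation:
After op 1 (cut(6)): [4 2 1 6 3 5 0]
After op 2 (cut(6)): [0 4 2 1 6 3 5]
After op 3 (cut(6)): [5 0 4 2 1 6 3]
After op 4 (cut(6)): [3 5 0 4 2 1 6]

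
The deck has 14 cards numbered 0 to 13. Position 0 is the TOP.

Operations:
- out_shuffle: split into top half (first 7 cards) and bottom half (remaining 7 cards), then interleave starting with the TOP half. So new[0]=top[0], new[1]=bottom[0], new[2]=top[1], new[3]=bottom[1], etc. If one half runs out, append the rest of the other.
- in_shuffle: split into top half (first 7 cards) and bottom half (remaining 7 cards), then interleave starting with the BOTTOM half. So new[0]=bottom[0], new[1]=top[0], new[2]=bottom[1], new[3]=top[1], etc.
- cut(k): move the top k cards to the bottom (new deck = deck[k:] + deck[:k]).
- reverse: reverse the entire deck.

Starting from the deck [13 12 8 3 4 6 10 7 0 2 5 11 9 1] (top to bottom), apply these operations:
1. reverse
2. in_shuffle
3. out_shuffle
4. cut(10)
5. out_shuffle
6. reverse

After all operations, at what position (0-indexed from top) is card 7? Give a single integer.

Answer: 7

Derivation:
After op 1 (reverse): [1 9 11 5 2 0 7 10 6 4 3 8 12 13]
After op 2 (in_shuffle): [10 1 6 9 4 11 3 5 8 2 12 0 13 7]
After op 3 (out_shuffle): [10 5 1 8 6 2 9 12 4 0 11 13 3 7]
After op 4 (cut(10)): [11 13 3 7 10 5 1 8 6 2 9 12 4 0]
After op 5 (out_shuffle): [11 8 13 6 3 2 7 9 10 12 5 4 1 0]
After op 6 (reverse): [0 1 4 5 12 10 9 7 2 3 6 13 8 11]
Card 7 is at position 7.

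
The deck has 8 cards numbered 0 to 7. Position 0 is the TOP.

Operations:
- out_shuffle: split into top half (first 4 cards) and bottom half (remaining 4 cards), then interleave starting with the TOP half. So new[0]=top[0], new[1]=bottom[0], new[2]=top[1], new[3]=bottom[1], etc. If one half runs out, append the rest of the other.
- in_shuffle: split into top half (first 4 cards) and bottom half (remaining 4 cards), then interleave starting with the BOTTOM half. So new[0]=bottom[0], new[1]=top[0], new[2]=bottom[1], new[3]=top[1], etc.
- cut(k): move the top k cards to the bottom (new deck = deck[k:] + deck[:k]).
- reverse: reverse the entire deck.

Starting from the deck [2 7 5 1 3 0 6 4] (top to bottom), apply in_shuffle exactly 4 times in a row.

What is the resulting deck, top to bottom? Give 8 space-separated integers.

Answer: 1 4 5 6 7 0 2 3

Derivation:
After op 1 (in_shuffle): [3 2 0 7 6 5 4 1]
After op 2 (in_shuffle): [6 3 5 2 4 0 1 7]
After op 3 (in_shuffle): [4 6 0 3 1 5 7 2]
After op 4 (in_shuffle): [1 4 5 6 7 0 2 3]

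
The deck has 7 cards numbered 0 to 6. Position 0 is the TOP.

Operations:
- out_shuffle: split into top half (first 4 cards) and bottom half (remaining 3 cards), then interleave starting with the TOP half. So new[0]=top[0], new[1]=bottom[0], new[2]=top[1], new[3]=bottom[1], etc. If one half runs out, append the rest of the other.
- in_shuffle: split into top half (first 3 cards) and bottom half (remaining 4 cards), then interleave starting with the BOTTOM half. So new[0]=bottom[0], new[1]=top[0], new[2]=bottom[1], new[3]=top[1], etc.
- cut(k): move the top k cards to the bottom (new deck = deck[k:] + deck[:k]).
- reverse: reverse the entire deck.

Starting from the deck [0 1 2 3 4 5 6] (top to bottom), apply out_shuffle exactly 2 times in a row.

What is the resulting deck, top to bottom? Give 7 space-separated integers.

Answer: 0 2 4 6 1 3 5

Derivation:
After op 1 (out_shuffle): [0 4 1 5 2 6 3]
After op 2 (out_shuffle): [0 2 4 6 1 3 5]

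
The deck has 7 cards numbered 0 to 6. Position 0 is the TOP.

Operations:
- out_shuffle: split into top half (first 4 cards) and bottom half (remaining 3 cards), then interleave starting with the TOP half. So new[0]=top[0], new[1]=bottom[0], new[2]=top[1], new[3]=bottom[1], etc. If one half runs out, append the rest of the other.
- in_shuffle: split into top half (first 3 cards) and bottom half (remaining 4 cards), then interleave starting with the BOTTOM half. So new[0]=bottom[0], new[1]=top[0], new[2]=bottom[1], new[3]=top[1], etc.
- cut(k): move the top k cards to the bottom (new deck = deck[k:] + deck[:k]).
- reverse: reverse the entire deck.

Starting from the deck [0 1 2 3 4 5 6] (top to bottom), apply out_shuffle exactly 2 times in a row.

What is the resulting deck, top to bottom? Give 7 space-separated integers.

Answer: 0 2 4 6 1 3 5

Derivation:
After op 1 (out_shuffle): [0 4 1 5 2 6 3]
After op 2 (out_shuffle): [0 2 4 6 1 3 5]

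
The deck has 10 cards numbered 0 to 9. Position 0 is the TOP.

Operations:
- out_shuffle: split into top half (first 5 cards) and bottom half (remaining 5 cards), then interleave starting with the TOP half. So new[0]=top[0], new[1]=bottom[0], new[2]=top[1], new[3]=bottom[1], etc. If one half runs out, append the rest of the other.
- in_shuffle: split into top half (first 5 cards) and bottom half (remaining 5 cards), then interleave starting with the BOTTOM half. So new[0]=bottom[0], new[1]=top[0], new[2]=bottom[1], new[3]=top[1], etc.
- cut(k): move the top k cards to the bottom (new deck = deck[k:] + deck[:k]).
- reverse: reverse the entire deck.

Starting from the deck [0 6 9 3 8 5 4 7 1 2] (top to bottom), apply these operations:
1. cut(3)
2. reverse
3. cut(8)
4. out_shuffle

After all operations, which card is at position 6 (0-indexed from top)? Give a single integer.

Answer: 6

Derivation:
After op 1 (cut(3)): [3 8 5 4 7 1 2 0 6 9]
After op 2 (reverse): [9 6 0 2 1 7 4 5 8 3]
After op 3 (cut(8)): [8 3 9 6 0 2 1 7 4 5]
After op 4 (out_shuffle): [8 2 3 1 9 7 6 4 0 5]
Position 6: card 6.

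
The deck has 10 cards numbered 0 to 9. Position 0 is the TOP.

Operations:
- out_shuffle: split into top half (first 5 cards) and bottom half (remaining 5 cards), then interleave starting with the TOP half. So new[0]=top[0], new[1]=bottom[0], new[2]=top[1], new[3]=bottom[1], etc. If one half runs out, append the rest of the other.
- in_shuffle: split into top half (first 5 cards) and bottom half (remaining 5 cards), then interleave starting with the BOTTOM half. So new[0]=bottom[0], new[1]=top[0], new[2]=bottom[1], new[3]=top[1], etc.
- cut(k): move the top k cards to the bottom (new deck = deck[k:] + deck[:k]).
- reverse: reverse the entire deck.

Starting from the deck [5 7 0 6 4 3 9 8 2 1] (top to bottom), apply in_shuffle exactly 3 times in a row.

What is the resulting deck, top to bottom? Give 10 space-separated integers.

Answer: 9 0 1 3 7 2 4 5 8 6

Derivation:
After op 1 (in_shuffle): [3 5 9 7 8 0 2 6 1 4]
After op 2 (in_shuffle): [0 3 2 5 6 9 1 7 4 8]
After op 3 (in_shuffle): [9 0 1 3 7 2 4 5 8 6]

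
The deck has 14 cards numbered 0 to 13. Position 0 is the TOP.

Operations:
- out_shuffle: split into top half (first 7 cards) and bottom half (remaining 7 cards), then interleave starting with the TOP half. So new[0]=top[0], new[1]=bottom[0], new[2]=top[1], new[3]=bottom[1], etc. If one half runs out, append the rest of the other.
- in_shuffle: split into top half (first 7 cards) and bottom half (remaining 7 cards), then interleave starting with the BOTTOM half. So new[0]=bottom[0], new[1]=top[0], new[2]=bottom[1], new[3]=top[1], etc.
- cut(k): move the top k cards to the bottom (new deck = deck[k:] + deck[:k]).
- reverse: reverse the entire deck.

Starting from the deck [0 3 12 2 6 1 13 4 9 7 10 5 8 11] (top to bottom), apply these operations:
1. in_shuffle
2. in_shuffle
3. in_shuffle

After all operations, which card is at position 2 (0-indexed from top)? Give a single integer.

Answer: 1

Derivation:
After op 1 (in_shuffle): [4 0 9 3 7 12 10 2 5 6 8 1 11 13]
After op 2 (in_shuffle): [2 4 5 0 6 9 8 3 1 7 11 12 13 10]
After op 3 (in_shuffle): [3 2 1 4 7 5 11 0 12 6 13 9 10 8]
Position 2: card 1.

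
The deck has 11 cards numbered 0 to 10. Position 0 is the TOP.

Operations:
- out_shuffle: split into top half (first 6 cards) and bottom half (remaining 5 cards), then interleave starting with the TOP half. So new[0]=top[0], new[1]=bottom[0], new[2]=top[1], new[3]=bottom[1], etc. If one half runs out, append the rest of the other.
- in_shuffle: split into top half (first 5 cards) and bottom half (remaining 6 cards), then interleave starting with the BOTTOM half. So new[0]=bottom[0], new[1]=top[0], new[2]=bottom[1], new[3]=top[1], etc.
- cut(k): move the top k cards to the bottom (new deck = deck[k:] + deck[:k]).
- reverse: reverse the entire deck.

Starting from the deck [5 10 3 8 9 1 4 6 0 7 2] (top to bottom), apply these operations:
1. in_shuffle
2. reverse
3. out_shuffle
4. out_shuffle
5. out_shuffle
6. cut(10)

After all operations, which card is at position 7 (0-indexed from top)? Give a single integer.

Answer: 5

Derivation:
After op 1 (in_shuffle): [1 5 4 10 6 3 0 8 7 9 2]
After op 2 (reverse): [2 9 7 8 0 3 6 10 4 5 1]
After op 3 (out_shuffle): [2 6 9 10 7 4 8 5 0 1 3]
After op 4 (out_shuffle): [2 8 6 5 9 0 10 1 7 3 4]
After op 5 (out_shuffle): [2 10 8 1 6 7 5 3 9 4 0]
After op 6 (cut(10)): [0 2 10 8 1 6 7 5 3 9 4]
Position 7: card 5.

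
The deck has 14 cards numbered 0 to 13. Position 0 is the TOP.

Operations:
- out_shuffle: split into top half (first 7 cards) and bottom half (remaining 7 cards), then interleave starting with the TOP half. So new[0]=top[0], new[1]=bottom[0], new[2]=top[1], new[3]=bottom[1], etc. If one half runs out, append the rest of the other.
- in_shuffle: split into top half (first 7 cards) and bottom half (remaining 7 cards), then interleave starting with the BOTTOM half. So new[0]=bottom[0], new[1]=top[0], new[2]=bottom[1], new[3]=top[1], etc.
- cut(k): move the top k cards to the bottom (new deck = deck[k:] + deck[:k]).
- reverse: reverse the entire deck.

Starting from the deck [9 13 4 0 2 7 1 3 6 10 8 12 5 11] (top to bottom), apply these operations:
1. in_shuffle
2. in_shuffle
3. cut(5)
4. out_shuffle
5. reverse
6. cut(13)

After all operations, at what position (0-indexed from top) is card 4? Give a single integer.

After op 1 (in_shuffle): [3 9 6 13 10 4 8 0 12 2 5 7 11 1]
After op 2 (in_shuffle): [0 3 12 9 2 6 5 13 7 10 11 4 1 8]
After op 3 (cut(5)): [6 5 13 7 10 11 4 1 8 0 3 12 9 2]
After op 4 (out_shuffle): [6 1 5 8 13 0 7 3 10 12 11 9 4 2]
After op 5 (reverse): [2 4 9 11 12 10 3 7 0 13 8 5 1 6]
After op 6 (cut(13)): [6 2 4 9 11 12 10 3 7 0 13 8 5 1]
Card 4 is at position 2.

Answer: 2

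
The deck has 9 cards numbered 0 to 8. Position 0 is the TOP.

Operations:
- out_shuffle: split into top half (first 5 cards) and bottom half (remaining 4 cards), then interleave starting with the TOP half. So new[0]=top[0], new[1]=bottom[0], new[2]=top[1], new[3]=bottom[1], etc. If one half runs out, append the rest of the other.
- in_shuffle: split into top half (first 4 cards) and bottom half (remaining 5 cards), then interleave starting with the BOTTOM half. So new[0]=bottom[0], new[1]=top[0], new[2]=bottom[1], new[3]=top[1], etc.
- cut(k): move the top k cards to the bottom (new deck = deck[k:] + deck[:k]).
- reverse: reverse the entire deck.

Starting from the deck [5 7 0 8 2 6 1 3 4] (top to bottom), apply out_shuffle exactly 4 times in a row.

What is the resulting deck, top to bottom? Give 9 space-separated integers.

After op 1 (out_shuffle): [5 6 7 1 0 3 8 4 2]
After op 2 (out_shuffle): [5 3 6 8 7 4 1 2 0]
After op 3 (out_shuffle): [5 4 3 1 6 2 8 0 7]
After op 4 (out_shuffle): [5 2 4 8 3 0 1 7 6]

Answer: 5 2 4 8 3 0 1 7 6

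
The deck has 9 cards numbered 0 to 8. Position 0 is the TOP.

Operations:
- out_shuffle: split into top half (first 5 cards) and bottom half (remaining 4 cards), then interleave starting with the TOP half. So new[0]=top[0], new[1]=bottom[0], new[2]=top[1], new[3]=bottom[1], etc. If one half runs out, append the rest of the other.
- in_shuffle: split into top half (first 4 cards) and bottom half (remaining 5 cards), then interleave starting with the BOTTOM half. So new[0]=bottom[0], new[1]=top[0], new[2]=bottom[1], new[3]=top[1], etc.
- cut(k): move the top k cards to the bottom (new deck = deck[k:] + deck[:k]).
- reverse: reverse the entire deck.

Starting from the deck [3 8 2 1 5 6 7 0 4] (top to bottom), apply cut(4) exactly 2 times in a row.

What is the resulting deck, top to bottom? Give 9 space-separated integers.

Answer: 4 3 8 2 1 5 6 7 0

Derivation:
After op 1 (cut(4)): [5 6 7 0 4 3 8 2 1]
After op 2 (cut(4)): [4 3 8 2 1 5 6 7 0]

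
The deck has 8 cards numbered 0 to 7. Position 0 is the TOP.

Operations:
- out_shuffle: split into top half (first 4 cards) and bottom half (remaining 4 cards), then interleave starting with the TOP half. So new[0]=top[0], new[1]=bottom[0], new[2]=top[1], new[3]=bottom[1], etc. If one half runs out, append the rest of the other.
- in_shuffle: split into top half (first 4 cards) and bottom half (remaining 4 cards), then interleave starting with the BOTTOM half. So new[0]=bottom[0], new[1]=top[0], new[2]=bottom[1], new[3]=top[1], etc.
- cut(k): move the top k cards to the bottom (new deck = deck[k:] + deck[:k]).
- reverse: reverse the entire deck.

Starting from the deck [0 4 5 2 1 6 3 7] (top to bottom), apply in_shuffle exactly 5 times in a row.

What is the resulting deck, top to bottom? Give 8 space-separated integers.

After op 1 (in_shuffle): [1 0 6 4 3 5 7 2]
After op 2 (in_shuffle): [3 1 5 0 7 6 2 4]
After op 3 (in_shuffle): [7 3 6 1 2 5 4 0]
After op 4 (in_shuffle): [2 7 5 3 4 6 0 1]
After op 5 (in_shuffle): [4 2 6 7 0 5 1 3]

Answer: 4 2 6 7 0 5 1 3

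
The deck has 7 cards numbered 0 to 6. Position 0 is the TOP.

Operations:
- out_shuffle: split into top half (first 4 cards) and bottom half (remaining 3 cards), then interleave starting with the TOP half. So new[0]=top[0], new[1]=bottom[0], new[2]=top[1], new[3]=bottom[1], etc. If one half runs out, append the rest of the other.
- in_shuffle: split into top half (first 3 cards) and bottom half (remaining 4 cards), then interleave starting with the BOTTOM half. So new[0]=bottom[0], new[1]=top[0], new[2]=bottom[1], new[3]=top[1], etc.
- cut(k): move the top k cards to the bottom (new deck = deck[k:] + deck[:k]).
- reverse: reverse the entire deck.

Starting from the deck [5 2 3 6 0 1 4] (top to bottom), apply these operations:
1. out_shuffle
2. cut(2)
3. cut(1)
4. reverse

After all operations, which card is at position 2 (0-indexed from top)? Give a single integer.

After op 1 (out_shuffle): [5 0 2 1 3 4 6]
After op 2 (cut(2)): [2 1 3 4 6 5 0]
After op 3 (cut(1)): [1 3 4 6 5 0 2]
After op 4 (reverse): [2 0 5 6 4 3 1]
Position 2: card 5.

Answer: 5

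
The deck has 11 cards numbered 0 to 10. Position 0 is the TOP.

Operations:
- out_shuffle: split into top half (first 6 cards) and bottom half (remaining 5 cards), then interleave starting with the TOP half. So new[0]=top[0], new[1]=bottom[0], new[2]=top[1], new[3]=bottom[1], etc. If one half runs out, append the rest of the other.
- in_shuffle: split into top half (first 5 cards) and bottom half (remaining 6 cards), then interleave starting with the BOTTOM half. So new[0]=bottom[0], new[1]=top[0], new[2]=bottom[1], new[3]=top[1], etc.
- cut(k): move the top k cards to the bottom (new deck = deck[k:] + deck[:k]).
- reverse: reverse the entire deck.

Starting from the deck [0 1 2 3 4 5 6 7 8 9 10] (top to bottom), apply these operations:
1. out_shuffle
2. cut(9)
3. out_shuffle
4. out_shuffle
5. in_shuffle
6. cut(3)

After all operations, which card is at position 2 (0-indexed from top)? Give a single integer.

After op 1 (out_shuffle): [0 6 1 7 2 8 3 9 4 10 5]
After op 2 (cut(9)): [10 5 0 6 1 7 2 8 3 9 4]
After op 3 (out_shuffle): [10 2 5 8 0 3 6 9 1 4 7]
After op 4 (out_shuffle): [10 6 2 9 5 1 8 4 0 7 3]
After op 5 (in_shuffle): [1 10 8 6 4 2 0 9 7 5 3]
After op 6 (cut(3)): [6 4 2 0 9 7 5 3 1 10 8]
Position 2: card 2.

Answer: 2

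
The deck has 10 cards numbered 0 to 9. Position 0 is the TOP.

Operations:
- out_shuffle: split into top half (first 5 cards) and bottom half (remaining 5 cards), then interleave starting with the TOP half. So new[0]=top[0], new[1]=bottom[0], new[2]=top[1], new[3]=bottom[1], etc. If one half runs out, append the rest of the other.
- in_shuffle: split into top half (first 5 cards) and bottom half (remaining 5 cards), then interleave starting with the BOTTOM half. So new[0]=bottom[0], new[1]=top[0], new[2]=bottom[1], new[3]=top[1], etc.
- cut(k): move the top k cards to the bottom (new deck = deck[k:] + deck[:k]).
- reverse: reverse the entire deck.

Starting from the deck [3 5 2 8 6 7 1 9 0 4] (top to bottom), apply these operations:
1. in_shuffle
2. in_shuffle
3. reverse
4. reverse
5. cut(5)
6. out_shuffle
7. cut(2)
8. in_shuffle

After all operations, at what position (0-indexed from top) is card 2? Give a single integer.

After op 1 (in_shuffle): [7 3 1 5 9 2 0 8 4 6]
After op 2 (in_shuffle): [2 7 0 3 8 1 4 5 6 9]
After op 3 (reverse): [9 6 5 4 1 8 3 0 7 2]
After op 4 (reverse): [2 7 0 3 8 1 4 5 6 9]
After op 5 (cut(5)): [1 4 5 6 9 2 7 0 3 8]
After op 6 (out_shuffle): [1 2 4 7 5 0 6 3 9 8]
After op 7 (cut(2)): [4 7 5 0 6 3 9 8 1 2]
After op 8 (in_shuffle): [3 4 9 7 8 5 1 0 2 6]
Card 2 is at position 8.

Answer: 8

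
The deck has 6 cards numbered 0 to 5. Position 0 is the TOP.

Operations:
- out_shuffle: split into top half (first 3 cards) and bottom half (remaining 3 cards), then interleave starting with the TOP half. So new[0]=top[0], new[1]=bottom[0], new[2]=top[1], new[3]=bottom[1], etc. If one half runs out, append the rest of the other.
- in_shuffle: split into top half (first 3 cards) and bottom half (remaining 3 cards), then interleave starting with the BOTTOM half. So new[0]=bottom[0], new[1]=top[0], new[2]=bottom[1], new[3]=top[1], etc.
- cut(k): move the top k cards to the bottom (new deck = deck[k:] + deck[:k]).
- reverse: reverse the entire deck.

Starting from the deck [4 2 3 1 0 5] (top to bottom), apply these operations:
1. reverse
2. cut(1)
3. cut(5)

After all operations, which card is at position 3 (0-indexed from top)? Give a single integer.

Answer: 3

Derivation:
After op 1 (reverse): [5 0 1 3 2 4]
After op 2 (cut(1)): [0 1 3 2 4 5]
After op 3 (cut(5)): [5 0 1 3 2 4]
Position 3: card 3.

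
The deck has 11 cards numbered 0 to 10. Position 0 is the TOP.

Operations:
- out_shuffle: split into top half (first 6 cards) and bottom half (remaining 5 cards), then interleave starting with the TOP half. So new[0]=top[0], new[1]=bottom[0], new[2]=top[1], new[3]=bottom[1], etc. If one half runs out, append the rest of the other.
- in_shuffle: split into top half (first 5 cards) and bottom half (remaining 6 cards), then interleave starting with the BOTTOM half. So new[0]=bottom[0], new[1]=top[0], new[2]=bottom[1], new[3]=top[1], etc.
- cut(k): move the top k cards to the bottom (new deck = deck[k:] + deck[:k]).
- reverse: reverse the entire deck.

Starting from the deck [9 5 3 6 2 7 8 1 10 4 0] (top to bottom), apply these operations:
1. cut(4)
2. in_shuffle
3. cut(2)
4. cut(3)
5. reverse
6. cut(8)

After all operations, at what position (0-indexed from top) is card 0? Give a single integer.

After op 1 (cut(4)): [2 7 8 1 10 4 0 9 5 3 6]
After op 2 (in_shuffle): [4 2 0 7 9 8 5 1 3 10 6]
After op 3 (cut(2)): [0 7 9 8 5 1 3 10 6 4 2]
After op 4 (cut(3)): [8 5 1 3 10 6 4 2 0 7 9]
After op 5 (reverse): [9 7 0 2 4 6 10 3 1 5 8]
After op 6 (cut(8)): [1 5 8 9 7 0 2 4 6 10 3]
Card 0 is at position 5.

Answer: 5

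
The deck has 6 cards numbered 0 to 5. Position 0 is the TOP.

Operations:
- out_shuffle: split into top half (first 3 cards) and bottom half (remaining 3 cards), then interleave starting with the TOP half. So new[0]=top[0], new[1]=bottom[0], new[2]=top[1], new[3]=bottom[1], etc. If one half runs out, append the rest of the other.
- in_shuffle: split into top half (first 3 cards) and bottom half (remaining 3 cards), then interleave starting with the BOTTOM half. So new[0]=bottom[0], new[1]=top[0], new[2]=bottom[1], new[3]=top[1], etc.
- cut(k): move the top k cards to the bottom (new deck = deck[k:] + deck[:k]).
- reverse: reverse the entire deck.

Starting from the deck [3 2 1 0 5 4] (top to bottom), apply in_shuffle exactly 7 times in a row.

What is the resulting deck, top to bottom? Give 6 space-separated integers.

Answer: 0 3 5 2 4 1

Derivation:
After op 1 (in_shuffle): [0 3 5 2 4 1]
After op 2 (in_shuffle): [2 0 4 3 1 5]
After op 3 (in_shuffle): [3 2 1 0 5 4]
After op 4 (in_shuffle): [0 3 5 2 4 1]
After op 5 (in_shuffle): [2 0 4 3 1 5]
After op 6 (in_shuffle): [3 2 1 0 5 4]
After op 7 (in_shuffle): [0 3 5 2 4 1]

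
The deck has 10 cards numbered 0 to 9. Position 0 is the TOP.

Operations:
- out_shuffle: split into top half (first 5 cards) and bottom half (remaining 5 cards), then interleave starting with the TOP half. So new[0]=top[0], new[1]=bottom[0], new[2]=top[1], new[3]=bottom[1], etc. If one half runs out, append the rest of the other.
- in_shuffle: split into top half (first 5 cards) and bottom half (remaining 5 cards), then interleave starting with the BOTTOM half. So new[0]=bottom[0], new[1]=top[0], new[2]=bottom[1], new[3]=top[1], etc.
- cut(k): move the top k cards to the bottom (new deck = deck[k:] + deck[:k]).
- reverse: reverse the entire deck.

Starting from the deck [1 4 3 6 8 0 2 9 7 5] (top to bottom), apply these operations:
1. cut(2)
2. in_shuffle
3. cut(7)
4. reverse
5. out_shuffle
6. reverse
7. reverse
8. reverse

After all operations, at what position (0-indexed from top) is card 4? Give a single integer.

After op 1 (cut(2)): [3 6 8 0 2 9 7 5 1 4]
After op 2 (in_shuffle): [9 3 7 6 5 8 1 0 4 2]
After op 3 (cut(7)): [0 4 2 9 3 7 6 5 8 1]
After op 4 (reverse): [1 8 5 6 7 3 9 2 4 0]
After op 5 (out_shuffle): [1 3 8 9 5 2 6 4 7 0]
After op 6 (reverse): [0 7 4 6 2 5 9 8 3 1]
After op 7 (reverse): [1 3 8 9 5 2 6 4 7 0]
After op 8 (reverse): [0 7 4 6 2 5 9 8 3 1]
Card 4 is at position 2.

Answer: 2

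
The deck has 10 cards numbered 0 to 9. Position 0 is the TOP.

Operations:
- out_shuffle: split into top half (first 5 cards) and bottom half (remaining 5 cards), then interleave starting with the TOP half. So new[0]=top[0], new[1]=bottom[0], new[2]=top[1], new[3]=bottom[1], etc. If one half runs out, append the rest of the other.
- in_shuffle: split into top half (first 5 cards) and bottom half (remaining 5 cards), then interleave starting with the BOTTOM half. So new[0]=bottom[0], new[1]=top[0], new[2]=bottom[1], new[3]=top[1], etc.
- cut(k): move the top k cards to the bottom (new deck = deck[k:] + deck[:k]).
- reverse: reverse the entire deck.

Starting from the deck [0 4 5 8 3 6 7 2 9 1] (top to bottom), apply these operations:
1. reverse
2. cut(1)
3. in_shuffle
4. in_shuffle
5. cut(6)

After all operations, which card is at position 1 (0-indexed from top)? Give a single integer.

After op 1 (reverse): [1 9 2 7 6 3 8 5 4 0]
After op 2 (cut(1)): [9 2 7 6 3 8 5 4 0 1]
After op 3 (in_shuffle): [8 9 5 2 4 7 0 6 1 3]
After op 4 (in_shuffle): [7 8 0 9 6 5 1 2 3 4]
After op 5 (cut(6)): [1 2 3 4 7 8 0 9 6 5]
Position 1: card 2.

Answer: 2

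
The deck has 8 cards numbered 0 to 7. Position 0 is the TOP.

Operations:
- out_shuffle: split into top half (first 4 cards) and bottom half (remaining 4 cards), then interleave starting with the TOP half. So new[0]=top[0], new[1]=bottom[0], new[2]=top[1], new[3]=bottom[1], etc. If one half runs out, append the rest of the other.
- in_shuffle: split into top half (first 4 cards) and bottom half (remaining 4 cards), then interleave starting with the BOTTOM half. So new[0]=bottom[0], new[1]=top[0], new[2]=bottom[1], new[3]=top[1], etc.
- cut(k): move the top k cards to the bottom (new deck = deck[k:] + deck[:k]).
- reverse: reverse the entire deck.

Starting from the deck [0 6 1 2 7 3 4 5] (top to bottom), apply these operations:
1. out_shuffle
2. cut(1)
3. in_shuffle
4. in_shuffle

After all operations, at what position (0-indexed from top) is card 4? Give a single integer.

After op 1 (out_shuffle): [0 7 6 3 1 4 2 5]
After op 2 (cut(1)): [7 6 3 1 4 2 5 0]
After op 3 (in_shuffle): [4 7 2 6 5 3 0 1]
After op 4 (in_shuffle): [5 4 3 7 0 2 1 6]
Card 4 is at position 1.

Answer: 1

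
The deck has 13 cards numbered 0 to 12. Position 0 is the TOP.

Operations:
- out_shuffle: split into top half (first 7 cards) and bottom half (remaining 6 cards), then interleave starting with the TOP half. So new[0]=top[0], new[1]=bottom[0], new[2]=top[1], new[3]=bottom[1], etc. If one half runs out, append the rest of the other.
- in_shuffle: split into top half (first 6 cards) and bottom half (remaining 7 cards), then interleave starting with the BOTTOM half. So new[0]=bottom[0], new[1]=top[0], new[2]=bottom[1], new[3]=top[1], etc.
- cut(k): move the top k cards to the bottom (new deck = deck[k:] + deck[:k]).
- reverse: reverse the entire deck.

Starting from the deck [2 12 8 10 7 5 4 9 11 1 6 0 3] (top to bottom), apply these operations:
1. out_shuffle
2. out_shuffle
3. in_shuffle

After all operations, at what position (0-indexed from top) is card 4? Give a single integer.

After op 1 (out_shuffle): [2 9 12 11 8 1 10 6 7 0 5 3 4]
After op 2 (out_shuffle): [2 6 9 7 12 0 11 5 8 3 1 4 10]
After op 3 (in_shuffle): [11 2 5 6 8 9 3 7 1 12 4 0 10]
Card 4 is at position 10.

Answer: 10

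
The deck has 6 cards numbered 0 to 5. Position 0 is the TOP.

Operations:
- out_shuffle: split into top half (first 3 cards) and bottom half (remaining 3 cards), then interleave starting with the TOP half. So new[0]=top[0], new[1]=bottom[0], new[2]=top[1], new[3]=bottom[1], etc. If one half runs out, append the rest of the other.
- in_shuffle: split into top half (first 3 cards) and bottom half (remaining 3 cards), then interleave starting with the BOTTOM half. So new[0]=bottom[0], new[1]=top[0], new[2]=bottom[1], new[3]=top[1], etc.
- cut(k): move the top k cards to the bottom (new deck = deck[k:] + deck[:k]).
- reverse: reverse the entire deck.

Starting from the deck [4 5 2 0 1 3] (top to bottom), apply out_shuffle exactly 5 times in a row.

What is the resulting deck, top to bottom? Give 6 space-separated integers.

Answer: 4 0 5 1 2 3

Derivation:
After op 1 (out_shuffle): [4 0 5 1 2 3]
After op 2 (out_shuffle): [4 1 0 2 5 3]
After op 3 (out_shuffle): [4 2 1 5 0 3]
After op 4 (out_shuffle): [4 5 2 0 1 3]
After op 5 (out_shuffle): [4 0 5 1 2 3]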